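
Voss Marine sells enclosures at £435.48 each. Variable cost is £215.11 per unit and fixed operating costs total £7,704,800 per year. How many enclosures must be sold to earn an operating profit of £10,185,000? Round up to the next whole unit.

81,181 enclosures

Contribution margin per unit = £435.48 − £215.11 = £220.37.
Units = (FC + target) / CM = (£7,704,800 + £10,185,000) / £220.37 = 81,180.74, so 81,181 enclosures.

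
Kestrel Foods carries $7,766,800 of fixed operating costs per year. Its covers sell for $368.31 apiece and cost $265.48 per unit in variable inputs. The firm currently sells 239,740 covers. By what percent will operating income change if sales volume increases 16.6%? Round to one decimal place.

Contribution at this volume is 239,740 × $102.83 = $24,652,464.20.
EBIT = $24,652,464.20 − $7,766,800 = $16,885,664.20.
Degree of operating leverage = $24,652,464.20 / $16,885,664.20 = 1.4600.
So EBIT moves 1.4600 × (+16.6%) = +24.2%.

+24.2%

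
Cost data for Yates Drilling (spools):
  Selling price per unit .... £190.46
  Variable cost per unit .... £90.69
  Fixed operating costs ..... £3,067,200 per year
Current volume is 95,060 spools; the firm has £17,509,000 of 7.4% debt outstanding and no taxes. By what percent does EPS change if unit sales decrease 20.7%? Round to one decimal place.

Total contribution margin = 95,060 × £99.77 = £9,484,136.20.
Operating income = contribution − fixed costs = £9,484,136.20 − £3,067,200 = £6,416,936.20.
After interest of £1,295,666.00, pre-tax earnings = £5,121,270.20.
DCL = total CM / (EBIT − I) = £9,484,136.20 / £5,121,270.20 = 1.8519.
EPS therefore changes by 1.8519 × (-20.7%) = -38.3%.

-38.3%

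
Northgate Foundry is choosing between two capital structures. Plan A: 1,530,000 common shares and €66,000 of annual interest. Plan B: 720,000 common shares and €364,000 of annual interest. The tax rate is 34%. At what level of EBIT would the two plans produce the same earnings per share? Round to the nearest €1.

€628,889

At indifference, (EBIT − 66,000)(1 − t)/1,530,000 = (EBIT − 364,000)(1 − t)/720,000.
Cancelling (1 − t) and cross-multiplying: 720,000·(EBIT − 66,000) = 1,530,000·(EBIT − 364,000).
EBIT × (1,530,000 − 720,000) = 364,000 × 1,530,000 − 66,000 × 720,000 = 509,400,000,000, so EBIT = 509,400,000,000 ÷ 810,000 = 628,888.89.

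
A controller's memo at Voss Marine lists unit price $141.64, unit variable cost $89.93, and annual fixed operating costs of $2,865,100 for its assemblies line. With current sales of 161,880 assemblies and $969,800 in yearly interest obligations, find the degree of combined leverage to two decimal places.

Contribution at this volume is 161,880 × $51.71 = $8,370,814.80.
Operating income = contribution − fixed costs = $8,370,814.80 − $2,865,100 = $5,505,714.80. Interest = $969,800.00, so EBIT − I = $4,535,914.80.
DCL = contribution ÷ (EBIT − I) = $8,370,814.80 ÷ $4,535,914.80 = 1.8455.

1.85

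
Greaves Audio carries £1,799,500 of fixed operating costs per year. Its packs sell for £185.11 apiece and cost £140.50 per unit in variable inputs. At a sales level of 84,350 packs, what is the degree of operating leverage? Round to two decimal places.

Total contribution margin = 84,350 × £44.61 = £3,762,853.50.
Subtracting fixed costs: EBIT = £3,762,853.50 − £1,799,500 = £1,963,353.50.
Degree of operating leverage = £3,762,853.50 / £1,963,353.50 = 1.9165.

1.92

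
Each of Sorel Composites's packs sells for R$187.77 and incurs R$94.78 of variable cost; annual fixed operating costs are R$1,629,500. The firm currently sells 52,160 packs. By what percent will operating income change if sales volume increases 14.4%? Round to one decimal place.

+21.7%

Total contribution margin = 52,160 × R$92.99 = R$4,850,358.40.
Subtracting fixed costs: EBIT = R$4,850,358.40 − R$1,629,500 = R$3,220,858.40.
So DOL = total CM / EBIT = R$4,850,358.40 / R$3,220,858.40 = 1.5059.
%ΔEBIT = DOL × %ΔSales = 1.5059 × +14.4% = +21.7%.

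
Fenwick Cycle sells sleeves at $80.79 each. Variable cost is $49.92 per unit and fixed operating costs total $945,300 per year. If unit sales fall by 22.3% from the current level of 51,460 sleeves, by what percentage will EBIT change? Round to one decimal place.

At 51,460 units, contribution = 51,460 × $30.87 = $1,588,570.20.
Operating income = contribution − fixed costs = $1,588,570.20 − $945,300 = $643,270.20.
DOL = contribution ÷ EBIT = $1,588,570.20 ÷ $643,270.20 = 2.4695.
So EBIT moves 2.4695 × (-22.3%) = -55.1%.

-55.1%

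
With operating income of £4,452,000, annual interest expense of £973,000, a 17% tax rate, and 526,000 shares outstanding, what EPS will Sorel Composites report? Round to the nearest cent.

£5.49

Pre-tax income = £4,452,000 − £973,000.00 = £3,479,000.00.
Net income = £3,479,000.00 × (1 − 0.17) = £2,887,570.00.
EPS = £2,887,570.00 ÷ 526,000 = £5.49.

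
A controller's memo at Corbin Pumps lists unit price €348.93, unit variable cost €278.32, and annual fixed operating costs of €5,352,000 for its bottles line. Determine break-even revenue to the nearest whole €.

€26,447,718

CM per unit = €348.93 − €278.32 = €70.61; CM ratio = €70.61 / €348.93 = 0.2024.
Break-even revenue = fixed costs × price ÷ CM = €5,352,000 × €348.93 ÷ €70.61 = €26,447,718.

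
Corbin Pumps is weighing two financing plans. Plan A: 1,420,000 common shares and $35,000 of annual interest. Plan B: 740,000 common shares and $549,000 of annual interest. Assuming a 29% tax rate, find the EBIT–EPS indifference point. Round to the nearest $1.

Set EPS_A = EPS_B: (EBIT − $35,000)(1 − 0.29) ÷ 1,420,000 = (EBIT − $549,000)(1 − 0.29) ÷ 740,000.
Cancelling (1 − t) and cross-multiplying: 740,000·(EBIT − 35,000) = 1,420,000·(EBIT − 549,000).
EBIT × (1,420,000 − 740,000) = 549,000 × 1,420,000 − 35,000 × 740,000 = 753,680,000,000, so EBIT = 753,680,000,000 ÷ 680,000 = 1,108,352.94.

$1,108,353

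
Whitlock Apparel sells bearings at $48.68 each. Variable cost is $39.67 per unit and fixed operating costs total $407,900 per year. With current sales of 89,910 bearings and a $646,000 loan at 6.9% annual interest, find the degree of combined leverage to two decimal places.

2.27

At 89,910 units, contribution = 89,910 × $9.01 = $810,089.10.
Subtracting fixed costs: EBIT = $810,089.10 − $407,900 = $402,189.10. Interest = $44,574.00.
DOL = $810,089.10 ÷ $402,189.10 = 2.0142; DFL = $402,189.10 ÷ $357,615.10 = 1.1246.
Combined leverage = 2.0142 × 1.1246 = 2.2652.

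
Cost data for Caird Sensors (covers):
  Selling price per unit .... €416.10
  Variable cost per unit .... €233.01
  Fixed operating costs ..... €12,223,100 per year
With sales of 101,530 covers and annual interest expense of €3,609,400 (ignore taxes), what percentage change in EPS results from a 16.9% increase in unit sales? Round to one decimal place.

+114.0%

At 101,530 units, contribution = 101,530 × €183.09 = €18,589,127.70.
Subtracting fixed costs: EBIT = €18,589,127.70 − €12,223,100 = €6,366,027.70.
Interest = €3,609,400.00, so EBIT − I = €2,756,627.70.
DCL = total CM / (EBIT − I) = €18,589,127.70 / €2,756,627.70 = 6.7434.
%ΔEPS = DCL × %ΔSales = 6.7434 × +16.9% = +114.0%.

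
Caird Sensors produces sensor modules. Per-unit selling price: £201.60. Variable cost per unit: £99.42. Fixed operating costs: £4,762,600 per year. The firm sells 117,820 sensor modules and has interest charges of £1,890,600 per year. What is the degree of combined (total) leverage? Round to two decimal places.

Total contribution margin = 117,820 × £102.18 = £12,038,847.60.
Operating income = contribution − fixed costs = £12,038,847.60 − £4,762,600 = £7,276,247.60. Interest = £1,890,600.00.
DOL = £12,038,847.60 ÷ £7,276,247.60 = 1.6545; DFL = £7,276,247.60 ÷ £5,385,647.60 = 1.3510.
DCL = DOL × DFL = 1.6545 × 1.3510 = 2.2352.

2.24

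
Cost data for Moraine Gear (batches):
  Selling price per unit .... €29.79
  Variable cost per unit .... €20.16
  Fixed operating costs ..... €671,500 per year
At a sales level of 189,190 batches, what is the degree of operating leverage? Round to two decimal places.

1.58

At 189,190 units, contribution = 189,190 × €9.63 = €1,821,899.70.
Operating income = contribution − fixed costs = €1,821,899.70 − €671,500 = €1,150,399.70.
Degree of operating leverage = €1,821,899.70 / €1,150,399.70 = 1.5837.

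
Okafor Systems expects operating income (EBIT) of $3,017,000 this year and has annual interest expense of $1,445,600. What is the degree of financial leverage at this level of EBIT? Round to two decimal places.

Interest = $1,445,600.00.
Degree of financial leverage = EBIT / (EBIT − interest) = $3,017,000 / $1,571,400.00 = 1.9199.

1.92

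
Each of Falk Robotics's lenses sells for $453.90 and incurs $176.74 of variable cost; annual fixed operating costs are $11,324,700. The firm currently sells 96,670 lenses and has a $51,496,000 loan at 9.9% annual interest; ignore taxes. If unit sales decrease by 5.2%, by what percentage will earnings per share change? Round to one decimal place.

-13.4%

Contribution at this volume is 96,670 × $277.16 = $26,793,057.20.
Operating income = contribution − fixed costs = $26,793,057.20 − $11,324,700 = $15,468,357.20.
Interest = $5,098,104.00, so EBIT − I = $10,370,253.20.
DCL = total CM / (EBIT − I) = $26,793,057.20 / $10,370,253.20 = 2.5836.
%ΔEPS = DCL × %ΔSales = 2.5836 × -5.2% = -13.4%.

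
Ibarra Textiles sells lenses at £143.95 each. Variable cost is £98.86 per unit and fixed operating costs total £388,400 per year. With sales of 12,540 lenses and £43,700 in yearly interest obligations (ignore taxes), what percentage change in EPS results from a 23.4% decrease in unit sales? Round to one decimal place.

-99.2%

At 12,540 units, contribution = 12,540 × £45.09 = £565,428.60.
Operating income = contribution − fixed costs = £565,428.60 − £388,400 = £177,028.60.
After interest of £43,700.00, pre-tax earnings = £133,328.60.
DCL = total CM / (EBIT − I) = £565,428.60 / £133,328.60 = 4.2409.
EPS therefore changes by 4.2409 × (-23.4%) = -99.2%.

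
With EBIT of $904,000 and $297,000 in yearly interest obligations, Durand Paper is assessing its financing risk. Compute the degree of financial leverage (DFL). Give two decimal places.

1.49

Annual interest charges come to $297,000.00.
Degree of financial leverage = EBIT / (EBIT − interest) = $904,000 / $607,000.00 = 1.4893.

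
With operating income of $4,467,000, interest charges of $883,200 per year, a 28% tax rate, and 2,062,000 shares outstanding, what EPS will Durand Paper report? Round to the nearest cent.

Interest = $883,200.00, so EBT = $4,467,000 − $883,200.00 = $3,583,800.00.
Net income = $3,583,800.00 × (1 − 0.28) = $2,580,336.00.
EPS = $2,580,336.00 ÷ 2,062,000 = $1.25.

$1.25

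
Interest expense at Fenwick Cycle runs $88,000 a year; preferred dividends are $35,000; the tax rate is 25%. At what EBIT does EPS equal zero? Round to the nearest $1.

Grossing the preferred dividend up to pre-tax terms: $35,000 / (1 − 0.25) = $46,666.67.
Financial break-even EBIT = interest + D_p ÷ (1 − t) = $88,000 + $46,666.67 = $134,666.67.

$134,667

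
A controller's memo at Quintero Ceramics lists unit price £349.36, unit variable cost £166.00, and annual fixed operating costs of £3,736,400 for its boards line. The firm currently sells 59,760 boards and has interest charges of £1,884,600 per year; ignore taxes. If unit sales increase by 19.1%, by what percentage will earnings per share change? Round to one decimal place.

+39.2%

At 59,760 units, contribution = 59,760 × £183.36 = £10,957,593.60.
Operating income = contribution − fixed costs = £10,957,593.60 − £3,736,400 = £7,221,193.60.
After interest of £1,884,600.00, pre-tax earnings = £5,336,593.60.
Degree of combined leverage = contribution ÷ (EBIT − I) = £10,957,593.60 ÷ £5,336,593.60 = 2.0533.
%ΔEPS = DCL × %ΔSales = 2.0533 × +19.1% = +39.2%.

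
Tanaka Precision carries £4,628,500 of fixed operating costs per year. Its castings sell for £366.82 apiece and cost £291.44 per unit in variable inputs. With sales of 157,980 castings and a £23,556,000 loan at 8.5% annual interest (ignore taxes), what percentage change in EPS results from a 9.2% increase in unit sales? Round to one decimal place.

+20.8%

Total contribution margin = 157,980 × £75.38 = £11,908,532.40.
Operating income = contribution − fixed costs = £11,908,532.40 − £4,628,500 = £7,280,032.40.
Interest = £2,002,260.00, so EBIT − I = £5,277,772.40.
DCL = total CM / (EBIT − I) = £11,908,532.40 / £5,277,772.40 = 2.2564.
EPS therefore changes by 2.2564 × (+9.2%) = +20.8%.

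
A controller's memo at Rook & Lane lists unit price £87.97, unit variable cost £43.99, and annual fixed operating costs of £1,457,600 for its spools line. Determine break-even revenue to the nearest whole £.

£2,915,531

Contribution margin per unit = £87.97 − £43.99 = £43.98, a CM ratio of £43.98 ÷ £87.97 = 0.4999.
Break-even sales = FC ÷ CM ratio = £1,457,600 × £87.97 / £43.98 = £2,915,531.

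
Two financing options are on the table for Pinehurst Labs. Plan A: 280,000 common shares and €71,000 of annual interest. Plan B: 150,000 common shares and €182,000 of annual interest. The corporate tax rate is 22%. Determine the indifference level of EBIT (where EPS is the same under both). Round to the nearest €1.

Set EPS_A = EPS_B: (EBIT − €71,000)(1 − 0.22) ÷ 280,000 = (EBIT − €182,000)(1 − 0.22) ÷ 150,000.
The (1 − t) factor cancels: (EBIT − 71,000) × 150,000 = (EBIT − 182,000) × 280,000.
EBIT × (280,000 − 150,000) = 182,000 × 280,000 − 71,000 × 150,000 = 40,310,000,000, so EBIT = 40,310,000,000 ÷ 130,000 = 310,076.92.

€310,077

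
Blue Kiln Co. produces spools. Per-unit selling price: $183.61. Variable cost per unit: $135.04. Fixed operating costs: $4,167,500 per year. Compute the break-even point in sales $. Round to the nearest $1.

$15,754,471

Contribution margin per unit = $183.61 − $135.04 = $48.57, a CM ratio of $48.57 ÷ $183.61 = 0.2645.
Break-even sales = FC ÷ CM ratio = $4,167,500 × $183.61 / $48.57 = $15,754,471.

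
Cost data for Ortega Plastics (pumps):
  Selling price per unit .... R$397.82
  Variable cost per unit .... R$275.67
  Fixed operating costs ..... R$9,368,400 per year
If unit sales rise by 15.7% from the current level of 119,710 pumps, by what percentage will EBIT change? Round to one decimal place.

At 119,710 units, contribution = 119,710 × R$122.15 = R$14,622,576.50.
Operating income = contribution − fixed costs = R$14,622,576.50 − R$9,368,400 = R$5,254,176.50.
DOL = contribution ÷ EBIT = R$14,622,576.50 ÷ R$5,254,176.50 = 2.7830.
Operating income changes by 2.7830 × +15.7% = +43.7%.

+43.7%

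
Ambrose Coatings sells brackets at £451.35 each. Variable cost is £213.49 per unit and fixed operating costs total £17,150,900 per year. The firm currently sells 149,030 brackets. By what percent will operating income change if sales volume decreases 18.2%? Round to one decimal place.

At 149,030 units, contribution = 149,030 × £237.86 = £35,448,275.80.
Subtracting fixed costs: EBIT = £35,448,275.80 − £17,150,900 = £18,297,375.80.
DOL = contribution ÷ EBIT = £35,448,275.80 ÷ £18,297,375.80 = 1.9373.
Operating income changes by 1.9373 × -18.2% = -35.3%.

-35.3%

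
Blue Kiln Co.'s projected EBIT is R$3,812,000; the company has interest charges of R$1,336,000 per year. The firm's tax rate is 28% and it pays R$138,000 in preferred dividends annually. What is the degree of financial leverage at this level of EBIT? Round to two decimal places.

1.67

Interest = R$1,336,000.00.
Preferred dividends grossed up pre-tax: R$138,000 / (1 − 0.28) = R$191,666.67.
DFL = EBIT ÷ [EBIT − I − D_p/(1−t)] = R$3,812,000 ÷ [R$3,812,000 − R$1,336,000.00 − R$191,666.67] = R$3,812,000 ÷ R$2,284,333.33 = 1.6688.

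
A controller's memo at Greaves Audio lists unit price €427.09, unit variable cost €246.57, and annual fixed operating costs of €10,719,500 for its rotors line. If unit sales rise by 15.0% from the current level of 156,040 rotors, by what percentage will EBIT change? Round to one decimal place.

Contribution at this volume is 156,040 × €180.52 = €28,168,340.80.
Operating income = contribution − fixed costs = €28,168,340.80 − €10,719,500 = €17,448,840.80.
DOL = contribution ÷ EBIT = €28,168,340.80 ÷ €17,448,840.80 = 1.6143.
%ΔEBIT = DOL × %ΔSales = 1.6143 × +15.0% = +24.2%.

+24.2%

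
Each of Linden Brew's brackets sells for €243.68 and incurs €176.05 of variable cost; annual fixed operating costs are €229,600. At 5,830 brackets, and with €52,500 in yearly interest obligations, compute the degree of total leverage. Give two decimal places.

3.51

Total contribution margin = 5,830 × €67.63 = €394,282.90.
Subtracting fixed costs: EBIT = €394,282.90 − €229,600 = €164,682.90. Interest = €52,500.00.
DOL = €394,282.90 ÷ €164,682.90 = 2.3942; DFL = €164,682.90 ÷ €112,182.90 = 1.4680.
Combined leverage = 2.3942 × 1.4680 = 3.5147.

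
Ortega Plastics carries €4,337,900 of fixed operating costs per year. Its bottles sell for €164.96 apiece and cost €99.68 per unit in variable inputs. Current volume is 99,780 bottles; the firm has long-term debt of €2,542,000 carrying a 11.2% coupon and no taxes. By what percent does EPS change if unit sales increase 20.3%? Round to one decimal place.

Total contribution margin = 99,780 × €65.28 = €6,513,638.40.
Subtracting fixed costs: EBIT = €6,513,638.40 − €4,337,900 = €2,175,738.40.
After interest of €284,704.00, pre-tax earnings = €1,891,034.40.
Degree of combined leverage = contribution ÷ (EBIT − I) = €6,513,638.40 ÷ €1,891,034.40 = 3.4445.
%ΔEPS = DCL × %ΔSales = 3.4445 × +20.3% = +69.9%.

+69.9%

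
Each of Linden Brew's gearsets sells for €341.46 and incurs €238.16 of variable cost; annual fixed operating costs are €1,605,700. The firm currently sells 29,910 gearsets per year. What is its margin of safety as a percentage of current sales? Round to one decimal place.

48.0%

Unit CM = price − variable cost = €341.46 − €238.16 = €103.30. Break-even units = €1,605,700 ÷ €103.30 = 15,544.05; break-even revenue = 15,544.05 × €341.46 = €5,307,670.11.
Current sales = 29,910 × €341.46 = €10,213,068.60.
Margin of safety = (€10,213,068.60 − €5,307,670.11) ÷ €10,213,068.60 = 48.0%.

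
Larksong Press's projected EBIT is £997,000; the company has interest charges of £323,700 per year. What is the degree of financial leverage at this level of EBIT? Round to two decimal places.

1.48

Annual interest charges come to £323,700.00.
Degree of financial leverage = EBIT / (EBIT − interest) = £997,000 / £673,300.00 = 1.4808.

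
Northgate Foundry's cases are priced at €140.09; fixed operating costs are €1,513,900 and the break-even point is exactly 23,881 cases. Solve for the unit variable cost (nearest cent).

€76.70

At break-even, FC = Q × (P − VC), so P − VC = €1,513,900 ÷ 23,881 = €63.3935.
Hence VC = price − CM = €140.09 − €63.3935 = €76.70.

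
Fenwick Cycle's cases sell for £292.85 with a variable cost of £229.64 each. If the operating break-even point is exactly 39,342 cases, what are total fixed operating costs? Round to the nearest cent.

£2,486,807.82

Unit CM = price − variable cost = £292.85 − £229.64 = £63.21.
Since BE = FC / CM, FC = 39,342 × £63.21 = £2,486,807.82.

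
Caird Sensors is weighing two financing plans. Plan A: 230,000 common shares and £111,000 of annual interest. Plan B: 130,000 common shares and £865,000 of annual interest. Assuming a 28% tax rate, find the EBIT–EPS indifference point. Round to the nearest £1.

£1,845,200

Set EPS_A = EPS_B: (EBIT − £111,000)(1 − 0.28) ÷ 230,000 = (EBIT − £865,000)(1 − 0.28) ÷ 130,000.
The (1 − t) factor cancels: (EBIT − 111,000) × 130,000 = (EBIT − 865,000) × 230,000.
Solving, EBIT = (865,000·230,000 − 111,000·130,000) / (230,000 − 130,000) = 184,520,000,000 / 100,000 = 1,845,200.00.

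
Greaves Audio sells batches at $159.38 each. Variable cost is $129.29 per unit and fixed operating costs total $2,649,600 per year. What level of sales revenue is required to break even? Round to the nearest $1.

CM per unit = $159.38 − $129.29 = $30.09; CM ratio = $30.09 / $159.38 = 0.1888.
Break-even sales = FC ÷ CM ratio = $2,649,600 × $159.38 / $30.09 = $14,034,339.

$14,034,339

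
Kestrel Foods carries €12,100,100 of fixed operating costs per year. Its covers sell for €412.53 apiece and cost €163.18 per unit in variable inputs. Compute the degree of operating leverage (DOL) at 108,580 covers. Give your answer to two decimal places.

At 108,580 units, contribution = 108,580 × €249.35 = €27,074,423.00.
EBIT = €27,074,423.00 − €12,100,100 = €14,974,323.00.
So DOL = total CM / EBIT = €27,074,423.00 / €14,974,323.00 = 1.8081.

1.81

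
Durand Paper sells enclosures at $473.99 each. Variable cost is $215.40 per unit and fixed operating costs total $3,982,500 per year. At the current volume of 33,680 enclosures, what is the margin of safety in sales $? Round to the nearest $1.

Unit CM = price − variable cost = $473.99 − $215.40 = $258.59. Break-even units = $3,982,500 ÷ $258.59 = 15,400.83; break-even revenue = 15,400.83 × $473.99 = $7,299,838.26.
Actual sales revenue = 33,680 × $473.99 = $15,963,983.20.
Margin of safety = $15,963,983.20 − $7,299,838.26 = $8,664,145.

$8,664,145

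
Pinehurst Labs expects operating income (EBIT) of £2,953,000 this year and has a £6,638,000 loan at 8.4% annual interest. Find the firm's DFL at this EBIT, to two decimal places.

1.23

Annual interest charges come to £557,592.00.
Degree of financial leverage = EBIT / (EBIT − interest) = £2,953,000 / £2,395,408.00 = 1.2328.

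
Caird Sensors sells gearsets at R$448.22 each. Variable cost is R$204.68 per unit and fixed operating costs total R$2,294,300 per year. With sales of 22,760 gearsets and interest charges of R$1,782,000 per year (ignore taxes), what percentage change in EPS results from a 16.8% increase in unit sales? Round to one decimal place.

+63.5%

At 22,760 units, contribution = 22,760 × R$243.54 = R$5,542,970.40.
EBIT = R$5,542,970.40 − R$2,294,300 = R$3,248,670.40.
Interest = R$1,782,000.00, so EBIT − I = R$1,466,670.40.
DCL = total CM / (EBIT − I) = R$5,542,970.40 / R$1,466,670.40 = 3.7793.
%ΔEPS = DCL × %ΔSales = 3.7793 × +16.8% = +63.5%.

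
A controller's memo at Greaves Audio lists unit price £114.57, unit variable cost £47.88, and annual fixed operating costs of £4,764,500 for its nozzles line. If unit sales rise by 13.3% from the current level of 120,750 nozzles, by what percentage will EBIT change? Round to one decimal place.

Contribution at this volume is 120,750 × £66.69 = £8,052,817.50.
Subtracting fixed costs: EBIT = £8,052,817.50 − £4,764,500 = £3,288,317.50.
DOL = contribution ÷ EBIT = £8,052,817.50 ÷ £3,288,317.50 = 2.4489.
Operating income changes by 2.4489 × +13.3% = +32.6%.

+32.6%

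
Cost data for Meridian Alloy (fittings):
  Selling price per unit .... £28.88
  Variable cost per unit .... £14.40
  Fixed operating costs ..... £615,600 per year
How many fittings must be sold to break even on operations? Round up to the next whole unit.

42,514 fittings

Unit CM = price − variable cost = £28.88 − £14.40 = £14.48.
Break-even volume = fixed costs ÷ CM per unit = £615,600 ÷ £14.48 = 42,513.81, so 42,514 fittings.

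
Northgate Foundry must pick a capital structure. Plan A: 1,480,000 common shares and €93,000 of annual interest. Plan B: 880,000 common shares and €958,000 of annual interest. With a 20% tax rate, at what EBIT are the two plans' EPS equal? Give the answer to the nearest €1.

€2,226,667

Set EPS_A = EPS_B: (EBIT − €93,000)(1 − 0.20) ÷ 1,480,000 = (EBIT − €958,000)(1 − 0.20) ÷ 880,000.
Cancelling (1 − t) and cross-multiplying: 880,000·(EBIT − 93,000) = 1,480,000·(EBIT − 958,000).
EBIT × (1,480,000 − 880,000) = 958,000 × 1,480,000 − 93,000 × 880,000 = 1,336,000,000,000, so EBIT = 1,336,000,000,000 ÷ 600,000 = 2,226,666.67.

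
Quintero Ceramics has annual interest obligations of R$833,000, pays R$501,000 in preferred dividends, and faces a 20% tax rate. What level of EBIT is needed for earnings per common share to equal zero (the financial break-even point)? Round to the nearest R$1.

R$1,459,250

Preferred dividends are paid after tax, so their pre-tax equivalent is R$501,000 ÷ (1 − 0.20) = R$626,250.00.
Financial break-even EBIT = interest + D_p ÷ (1 − t) = R$833,000 + R$626,250.00 = R$1,459,250.00.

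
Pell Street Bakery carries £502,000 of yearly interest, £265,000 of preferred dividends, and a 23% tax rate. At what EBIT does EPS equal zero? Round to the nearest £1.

Preferred dividends are paid after tax, so their pre-tax equivalent is £265,000 ÷ (1 − 0.23) = £344,155.84.
Financial break-even EBIT = interest + D_p ÷ (1 − t) = £502,000 + £344,155.84 = £846,155.84.

£846,156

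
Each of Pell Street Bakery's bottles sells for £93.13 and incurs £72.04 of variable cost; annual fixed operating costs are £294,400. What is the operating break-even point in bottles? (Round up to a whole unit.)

Each unit contributes £93.13 − £72.04 = £21.09.
Units to break even: £294,400 ÷ £21.09 = 13,959.22, rounded up to 13,960.

13,960 bottles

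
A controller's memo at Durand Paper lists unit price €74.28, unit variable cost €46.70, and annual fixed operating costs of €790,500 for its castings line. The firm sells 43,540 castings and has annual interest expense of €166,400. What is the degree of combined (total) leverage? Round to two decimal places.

At 43,540 units, contribution = 43,540 × €27.58 = €1,200,833.20.
Operating income = contribution − fixed costs = €1,200,833.20 − €790,500 = €410,333.20. Interest = €166,400.00.
DOL = €1,200,833.20 ÷ €410,333.20 = 2.9265; DFL = €410,333.20 ÷ €243,933.20 = 1.6822.
Combined leverage = 2.9265 × 1.6822 = 4.9230.

4.92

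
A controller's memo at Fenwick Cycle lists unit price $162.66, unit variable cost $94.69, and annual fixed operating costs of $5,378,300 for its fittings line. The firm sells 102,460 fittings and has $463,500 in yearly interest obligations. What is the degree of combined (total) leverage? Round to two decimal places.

6.20

At 102,460 units, contribution = 102,460 × $67.97 = $6,964,206.20.
Subtracting fixed costs: EBIT = $6,964,206.20 − $5,378,300 = $1,585,906.20. Interest = $463,500.00.
DOL = $6,964,206.20 ÷ $1,585,906.20 = 4.3913; DFL = $1,585,906.20 ÷ $1,122,406.20 = 1.4130.
Combined leverage = 4.3913 × 1.4130 = 6.2049.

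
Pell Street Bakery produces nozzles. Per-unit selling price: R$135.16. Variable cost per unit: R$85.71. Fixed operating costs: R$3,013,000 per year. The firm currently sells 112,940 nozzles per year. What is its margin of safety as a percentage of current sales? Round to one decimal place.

Unit CM = price − variable cost = R$135.16 − R$85.71 = R$49.45. Break-even units = R$3,013,000 ÷ R$49.45 = 60,930.23; break-even revenue = 60,930.23 × R$135.16 = R$8,235,330.23.
Current sales = 112,940 × R$135.16 = R$15,264,970.40.
Margin of safety = (R$15,264,970.40 − R$8,235,330.23) ÷ R$15,264,970.40 = 46.1%.

46.1%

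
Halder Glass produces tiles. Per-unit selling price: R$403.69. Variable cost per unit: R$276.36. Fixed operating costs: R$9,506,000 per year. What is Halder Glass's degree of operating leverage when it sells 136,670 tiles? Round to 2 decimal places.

Contribution at this volume is 136,670 × R$127.33 = R$17,402,191.10.
Operating income = contribution − fixed costs = R$17,402,191.10 − R$9,506,000 = R$7,896,191.10.
So DOL = total CM / EBIT = R$17,402,191.10 / R$7,896,191.10 = 2.2039.

2.20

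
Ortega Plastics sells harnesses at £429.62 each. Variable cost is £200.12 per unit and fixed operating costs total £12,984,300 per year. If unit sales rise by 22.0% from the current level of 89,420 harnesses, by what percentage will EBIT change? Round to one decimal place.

Total contribution margin = 89,420 × £229.50 = £20,521,890.00.
Operating income = contribution − fixed costs = £20,521,890.00 − £12,984,300 = £7,537,590.00.
So DOL = total CM / EBIT = £20,521,890.00 / £7,537,590.00 = 2.7226.
Operating income changes by 2.7226 × +22.0% = +59.9%.

+59.9%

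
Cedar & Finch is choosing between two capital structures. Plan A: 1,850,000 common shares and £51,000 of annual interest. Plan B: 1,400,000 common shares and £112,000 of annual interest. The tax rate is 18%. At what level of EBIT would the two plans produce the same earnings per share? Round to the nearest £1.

At indifference, (EBIT − 51,000)(1 − t)/1,850,000 = (EBIT − 112,000)(1 − t)/1,400,000.
Cancelling (1 − t) and cross-multiplying: 1,400,000·(EBIT − 51,000) = 1,850,000·(EBIT − 112,000).
Solving, EBIT = (112,000·1,850,000 − 51,000·1,400,000) / (1,850,000 − 1,400,000) = 135,800,000,000 / 450,000 = 301,777.78.

£301,778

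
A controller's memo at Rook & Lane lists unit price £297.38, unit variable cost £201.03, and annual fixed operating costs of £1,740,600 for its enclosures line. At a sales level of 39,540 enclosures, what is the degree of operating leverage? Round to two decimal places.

Total contribution margin = 39,540 × £96.35 = £3,809,679.00.
Operating income = contribution − fixed costs = £3,809,679.00 − £1,740,600 = £2,069,079.00.
Degree of operating leverage = £3,809,679.00 / £2,069,079.00 = 1.8412.

1.84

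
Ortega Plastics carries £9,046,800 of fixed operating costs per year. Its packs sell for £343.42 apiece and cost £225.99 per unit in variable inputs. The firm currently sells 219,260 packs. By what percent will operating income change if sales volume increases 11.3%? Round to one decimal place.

+17.4%

Total contribution margin = 219,260 × £117.43 = £25,747,701.80.
Subtracting fixed costs: EBIT = £25,747,701.80 − £9,046,800 = £16,700,901.80.
So DOL = total CM / EBIT = £25,747,701.80 / £16,700,901.80 = 1.5417.
So EBIT moves 1.5417 × (+11.3%) = +17.4%.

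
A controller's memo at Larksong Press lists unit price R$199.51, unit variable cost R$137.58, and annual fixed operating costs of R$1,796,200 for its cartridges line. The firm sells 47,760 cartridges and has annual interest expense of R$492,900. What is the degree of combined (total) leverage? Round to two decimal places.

Total contribution margin = 47,760 × R$61.93 = R$2,957,776.80.
EBIT = R$2,957,776.80 − R$1,796,200 = R$1,161,576.80. Interest = R$492,900.00, so EBIT − I = R$668,676.80.
DCL = contribution ÷ (EBIT − I) = R$2,957,776.80 ÷ R$668,676.80 = 4.4233.

4.42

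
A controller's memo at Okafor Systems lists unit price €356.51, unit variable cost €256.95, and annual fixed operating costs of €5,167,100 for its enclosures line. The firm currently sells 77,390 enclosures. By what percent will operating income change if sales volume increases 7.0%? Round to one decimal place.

+21.3%

Contribution at this volume is 77,390 × €99.56 = €7,704,948.40.
Operating income = contribution − fixed costs = €7,704,948.40 − €5,167,100 = €2,537,848.40.
DOL = contribution ÷ EBIT = €7,704,948.40 ÷ €2,537,848.40 = 3.0360.
So EBIT moves 3.0360 × (+7.0%) = +21.3%.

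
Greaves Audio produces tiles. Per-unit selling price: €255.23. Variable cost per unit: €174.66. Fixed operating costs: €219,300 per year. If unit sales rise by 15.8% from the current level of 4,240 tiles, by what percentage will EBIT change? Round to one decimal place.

+44.1%

Contribution at this volume is 4,240 × €80.57 = €341,616.80.
Operating income = contribution − fixed costs = €341,616.80 − €219,300 = €122,316.80.
Degree of operating leverage = €341,616.80 / €122,316.80 = 2.7929.
Operating income changes by 2.7929 × +15.8% = +44.1%.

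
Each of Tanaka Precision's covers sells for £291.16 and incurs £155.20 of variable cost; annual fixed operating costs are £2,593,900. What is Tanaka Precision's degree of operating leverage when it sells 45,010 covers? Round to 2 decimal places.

1.74

Total contribution margin = 45,010 × £135.96 = £6,119,559.60.
EBIT = £6,119,559.60 − £2,593,900 = £3,525,659.60.
So DOL = total CM / EBIT = £6,119,559.60 / £3,525,659.60 = 1.7357.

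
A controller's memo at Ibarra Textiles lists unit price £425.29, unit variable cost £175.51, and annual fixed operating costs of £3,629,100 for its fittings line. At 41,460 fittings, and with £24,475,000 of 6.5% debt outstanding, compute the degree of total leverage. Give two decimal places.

At 41,460 units, contribution = 41,460 × £249.78 = £10,355,878.80.
Operating income = contribution − fixed costs = £10,355,878.80 − £3,629,100 = £6,726,778.80. Interest = £1,590,875.00.
DOL = £10,355,878.80 ÷ £6,726,778.80 = 1.5395; DFL = £6,726,778.80 ÷ £5,135,903.80 = 1.3098.
Combined leverage = 1.5395 × 1.3098 = 2.0164.

2.02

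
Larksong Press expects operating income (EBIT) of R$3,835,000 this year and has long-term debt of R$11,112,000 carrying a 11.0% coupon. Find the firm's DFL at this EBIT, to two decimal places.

Annual interest charges come to R$1,222,320.00.
Degree of financial leverage = EBIT / (EBIT − interest) = R$3,835,000 / R$2,612,680.00 = 1.4678.

1.47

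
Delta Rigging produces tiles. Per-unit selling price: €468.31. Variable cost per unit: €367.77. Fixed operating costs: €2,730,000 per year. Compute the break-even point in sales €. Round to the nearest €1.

€12,716,196

CM per unit = €468.31 − €367.77 = €100.54; CM ratio = €100.54 / €468.31 = 0.2147.
Break-even sales = FC ÷ CM ratio = €2,730,000 × €468.31 / €100.54 = €12,716,196.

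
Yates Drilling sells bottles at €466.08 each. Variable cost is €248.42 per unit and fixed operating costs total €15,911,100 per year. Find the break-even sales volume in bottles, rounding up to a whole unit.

Each unit contributes €466.08 − €248.42 = €217.66.
Units to break even: €15,911,100 ÷ €217.66 = 73,100.71, rounded up to 73,101.

73,101 bottles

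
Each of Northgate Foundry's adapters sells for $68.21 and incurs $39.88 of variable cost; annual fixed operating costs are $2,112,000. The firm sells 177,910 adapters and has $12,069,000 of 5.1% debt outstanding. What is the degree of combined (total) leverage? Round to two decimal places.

At 177,910 units, contribution = 177,910 × $28.33 = $5,040,190.30.
Subtracting fixed costs: EBIT = $5,040,190.30 − $2,112,000 = $2,928,190.30. Interest = $615,519.00, so EBIT − I = $2,312,671.30.
Degree of total leverage = total CM / (EBIT − interest) = $5,040,190.30 / $2,312,671.30 = 2.1794.

2.18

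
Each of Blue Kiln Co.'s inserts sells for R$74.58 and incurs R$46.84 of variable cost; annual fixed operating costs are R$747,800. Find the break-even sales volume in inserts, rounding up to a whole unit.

26,958 inserts

Unit CM = price − variable cost = R$74.58 − R$46.84 = R$27.74.
Units to break even: R$747,800 ÷ R$27.74 = 26,957.46, rounded up to 26,958.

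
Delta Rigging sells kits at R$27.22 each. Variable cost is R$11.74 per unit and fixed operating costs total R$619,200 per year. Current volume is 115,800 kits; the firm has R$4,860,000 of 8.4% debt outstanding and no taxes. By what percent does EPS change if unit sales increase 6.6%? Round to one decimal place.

Total contribution margin = 115,800 × R$15.48 = R$1,792,584.00.
EBIT = R$1,792,584.00 − R$619,200 = R$1,173,384.00.
Interest = R$408,240.00, so EBIT − I = R$765,144.00.
DCL = total CM / (EBIT − I) = R$1,792,584.00 / R$765,144.00 = 2.3428.
%ΔEPS = DCL × %ΔSales = 2.3428 × +6.6% = +15.5%.

+15.5%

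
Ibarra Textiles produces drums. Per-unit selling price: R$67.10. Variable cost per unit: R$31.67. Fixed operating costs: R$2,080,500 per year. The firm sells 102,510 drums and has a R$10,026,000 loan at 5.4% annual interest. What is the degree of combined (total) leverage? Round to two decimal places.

At 102,510 units, contribution = 102,510 × R$35.43 = R$3,631,929.30.
Operating income = contribution − fixed costs = R$3,631,929.30 − R$2,080,500 = R$1,551,429.30. Interest = R$541,404.00.
DOL = R$3,631,929.30 ÷ R$1,551,429.30 = 2.3410; DFL = R$1,551,429.30 ÷ R$1,010,025.30 = 1.5360.
DCL = DOL × DFL = 2.3410 × 1.5360 = 3.5958.

3.60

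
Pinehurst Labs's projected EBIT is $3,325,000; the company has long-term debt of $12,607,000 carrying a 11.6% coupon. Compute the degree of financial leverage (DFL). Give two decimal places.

Interest = $1,462,412.00.
Degree of financial leverage = EBIT / (EBIT − interest) = $3,325,000 / $1,862,588.00 = 1.7852.

1.79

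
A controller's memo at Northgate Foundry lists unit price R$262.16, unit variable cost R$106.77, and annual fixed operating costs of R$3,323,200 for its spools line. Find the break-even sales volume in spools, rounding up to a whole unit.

Each unit contributes R$262.16 − R$106.77 = R$155.39.
Break-even Q = R$3,323,200 / R$155.39 = 21,386.19 → 21,387 spools.

21,387 spools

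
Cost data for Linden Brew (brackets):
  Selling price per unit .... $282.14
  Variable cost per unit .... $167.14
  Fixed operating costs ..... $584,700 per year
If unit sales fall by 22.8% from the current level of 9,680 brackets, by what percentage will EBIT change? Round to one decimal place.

-48.0%

Contribution at this volume is 9,680 × $115.00 = $1,113,200.00.
Subtracting fixed costs: EBIT = $1,113,200.00 − $584,700 = $528,500.00.
DOL = contribution ÷ EBIT = $1,113,200.00 ÷ $528,500.00 = 2.1063.
%ΔEBIT = DOL × %ΔSales = 2.1063 × -22.8% = -48.0%.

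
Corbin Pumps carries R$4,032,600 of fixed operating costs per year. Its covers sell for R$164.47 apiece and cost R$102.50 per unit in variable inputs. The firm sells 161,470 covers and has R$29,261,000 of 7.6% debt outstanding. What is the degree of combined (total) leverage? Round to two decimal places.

Contribution at this volume is 161,470 × R$61.97 = R$10,006,295.90.
EBIT = R$10,006,295.90 − R$4,032,600 = R$5,973,695.90. Interest = R$2,223,836.00, so EBIT − I = R$3,749,859.90.
DCL = contribution ÷ (EBIT − I) = R$10,006,295.90 ÷ R$3,749,859.90 = 2.6684.

2.67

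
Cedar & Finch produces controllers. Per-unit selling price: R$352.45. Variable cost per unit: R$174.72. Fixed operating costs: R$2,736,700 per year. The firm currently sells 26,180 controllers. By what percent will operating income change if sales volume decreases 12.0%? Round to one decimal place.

-29.1%

Contribution at this volume is 26,180 × R$177.73 = R$4,652,971.40.
EBIT = R$4,652,971.40 − R$2,736,700 = R$1,916,271.40.
So DOL = total CM / EBIT = R$4,652,971.40 / R$1,916,271.40 = 2.4281.
Operating income changes by 2.4281 × -12.0% = -29.1%.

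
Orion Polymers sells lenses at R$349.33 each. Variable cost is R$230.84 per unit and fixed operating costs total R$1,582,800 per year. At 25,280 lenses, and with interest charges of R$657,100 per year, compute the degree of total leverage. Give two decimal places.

Contribution at this volume is 25,280 × R$118.49 = R$2,995,427.20.
EBIT = R$2,995,427.20 − R$1,582,800 = R$1,412,627.20. Interest = R$657,100.00, so EBIT − I = R$755,527.20.
DCL = contribution ÷ (EBIT − I) = R$2,995,427.20 ÷ R$755,527.20 = 3.9647.

3.96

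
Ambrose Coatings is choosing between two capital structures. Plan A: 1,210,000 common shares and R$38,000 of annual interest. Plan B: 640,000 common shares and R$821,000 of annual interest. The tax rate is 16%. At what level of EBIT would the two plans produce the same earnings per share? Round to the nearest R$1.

At indifference, (EBIT − 38,000)(1 − t)/1,210,000 = (EBIT − 821,000)(1 − t)/640,000.
Cancelling (1 − t) and cross-multiplying: 640,000·(EBIT − 38,000) = 1,210,000·(EBIT − 821,000).
EBIT × (1,210,000 − 640,000) = 821,000 × 1,210,000 − 38,000 × 640,000 = 969,090,000,000, so EBIT = 969,090,000,000 ÷ 570,000 = 1,700,157.89.

R$1,700,158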